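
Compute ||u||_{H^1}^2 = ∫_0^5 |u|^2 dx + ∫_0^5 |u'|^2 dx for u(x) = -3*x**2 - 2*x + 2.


||u||_{H^1}^2 = 26720/3

The H^1 norm (squared) on an interval (0, L) is
  ||u||_{H^1}^2 = ∫_0^L u(x)^2 dx + ∫_0^L u'(x)^2 dx.
Compute u'(x) = -6*x - 2.
Then u(x)^2 = 9*x**4 + 12*x**3 - 8*x**2 - 8*x + 4 and u'(x)^2 = 36*x**2 + 24*x + 4.
Integrate each monomial from 0 to 5 using ∫_0^5 c·x^n dx = c·5^(n+1)/(n+1):
  ∫_0^5 u(x)^2 dx = ∫_0^5 (9*x^4 + 12*x^3 - 8*x^2 - 8*x + 4) dx. Term by term:
    ∫_0^5 9*x^4 dx = 5625;  ∫_0^5 12*x^3 dx = 1875;  ∫_0^5 -8*x^2 dx = -1000/3;
    ∫_0^5 -8*x dx = -100;  ∫_0^5 4 dx = 20.
  Sum: 5625 + 1875 − 1000/3 − 100 + 20 = 21260/3.
  ∫_0^5 u'(x)^2 dx = ∫_0^5 (36*x^2 + 24*x + 4) dx. Term by term:
    ∫_0^5 36*x^2 dx = 1500;  ∫_0^5 24*x dx = 300;  ∫_0^5 4 dx = 20.
  Sum: 1500 + 300 + 20 = 1820.
Adding: ||u||_{H^1}^2 = 21260/3 + 1820 = 26720/3.


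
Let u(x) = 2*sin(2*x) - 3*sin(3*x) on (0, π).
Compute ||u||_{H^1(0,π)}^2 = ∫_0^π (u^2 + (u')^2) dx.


||u||_{H^1(0,π)}^2 = 55*π

u'(x) = 4*cos(2*x) - 9*cos(3*x).
Expand u² and (u')² and integrate term by term on (0, π), using: for integers n ≥ 1, ∫_0^π sin²(nx) dx = ∫_0^π cos²(nx) dx = π/2; for n ≠ n', ∫_0^π sin(nx)sin(n'x) dx = ∫_0^π cos(nx)cos(n'x) dx = 0; and by product-to-sum, ∫_0^π sin(nx)cos(n'x) dx = ½∫_0^π [sin((n+n')x) + sin((n−n')x)] dx, which is 0 when n+n' is even and 2n/(n²−n'²) when n+n' is odd (it need not vanish on (0, π)).
  u² squared terms: (-3)²·∫sin(3x)² dx = 9·π/2 = 9*π/2;  (2)²·∫sin(2x)² dx = 4·π/2 = 2*π.
  u² cross terms: 2·(-3)·(2)·∫sin(3x)·sin(2x) dx = -12·(0) = 0.
  So ∫_0^π u² dx = 9*π/2 + 2*π + 0 = 13*π/2.
  (u')² squared terms: (-9)²·∫cos(3x)² dx = 81·π/2 = 81*π/2;  (4)²·∫cos(2x)² dx = 16·π/2 = 8*π.
  (u')² cross terms: 2·(-9)·(4)·∫cos(3x)·cos(2x) dx = -72·(0) = 0.
  So ∫_0^π (u')² dx = 81*π/2 + 8*π + 0 = 97*π/2.
||u||_{H^1}^2 = (13*π/2) + (97*π/2) = 55*π.


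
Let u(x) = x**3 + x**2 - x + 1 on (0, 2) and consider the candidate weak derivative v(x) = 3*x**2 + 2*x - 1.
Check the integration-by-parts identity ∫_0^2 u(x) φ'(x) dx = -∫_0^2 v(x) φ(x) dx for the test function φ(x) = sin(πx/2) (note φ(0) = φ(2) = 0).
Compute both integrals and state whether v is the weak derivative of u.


LHS = -28/π + 96/π^3, RHS = -28/π + 96/π^3. Yes, v = u' weakly.

u(x) = x**3 + x**2 - x + 1, classical derivative u'(x) = 3*x**2 + 2*x - 1.
φ(x) = sin(πx/2), so φ'(x) = π*cos(π*x/2)/2.
Note φ(0) = φ(2) = 0, so the boundary term u·φ vanishes.
LHS = ∫_0^2 u(x) φ'(x) dx = ∫_0^2 (π*x^3*cos(π*x/2)/2 + π*x^2*cos(π*x/2)/2 - π*x*cos(π*x/2)/2 + π*cos(π*x/2)/2) dx. Term by term:
  ∫_0^2 π*cos(π*x/2)/2 dx = 0;  ∫_0^2 π*x^2*cos(π*x/2)/2 dx = -8/π;  ∫_0^2 π*x^3*cos(π*x/2)/2 dx = -24/π + 96/π^3;
  ∫_0^2 -π*x*cos(π*x/2)/2 dx = 4/π.
Sum: 0 − 8/π + -24/π + 96/π^3 + 4/π = -28/π + 96/π^3.
So LHS = -28/π + 96/π^3.
∫_0^2 v(x) φ(x) dx = ∫_0^2 (3*x^2*sin(π*x/2) + 2*x*sin(π*x/2) - sin(π*x/2)) dx. Term by term:
  ∫_0^2 -sin(π*x/2) dx = -4/π;  ∫_0^2 2*x*sin(π*x/2) dx = 8/π;  ∫_0^2 3*x^2*sin(π*x/2) dx = -96/π^3 + 24/π.
Sum: -4/π + 8/π + -96/π^3 + 24/π = -96/π^3 + 28/π.
So RHS = -∫_0^2 v(x) φ(x) dx = -28/π + 96/π^3.
LHS = RHS, so the identity holds for this test φ.
Moreover u is smooth here and v(x) = u'(x) = 3*x**2 + 2*x - 1 pointwise, so the identity holds for every test function. Hence v is the weak derivative of u.


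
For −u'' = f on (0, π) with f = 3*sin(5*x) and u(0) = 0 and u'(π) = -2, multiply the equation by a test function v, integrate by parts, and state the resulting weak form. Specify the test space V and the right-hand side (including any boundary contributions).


V = {v ∈ H^1(0, π) : v(0) = 0} (test functions vanish at x = 0 where u is specified); weak form: ∫_0^π u'v' dx = ∫_0^π (3*sin(5*x)) v dx − 2·v(π) for all v ∈ V.

Multiply both sides by a test function v and integrate from 0 to π:
  ∫_0^π −u''(x) v(x) dx = ∫_0^π f(x) v(x) dx.
Integrate the LHS by parts once:
  ∫_0^π −u'' v dx = −[u'(x) v(x)]_0^π + ∫_0^π u'(x) v'(x) dx.
Thus ∫_0^π u'(x) v'(x) dx = ∫_0^π f(x) v(x) dx + [u'(x) v(x)]_0^π.
Choose V so that boundary terms are either known or forced to vanish.
Mixed BC: u(0) = 0 (Dirichlet) and u'(π) = -2 (Neumann). Define V = {v ∈ H^1(0, π) : v(0) = 0}. Then [u' v]_0^π = u'(π)·v(π) − u'(0)·0 = − 2·v(π).
Weak formulation: find u (satisfying any essential BC) such that ∫_0^π u'(x) v'(x) dx = ∫_0^π f v dx − 2·v(π) for all v ∈ V (Dirichlet at 0 absorbed into V; Neumann datum at x = π contributes the boundary term).
Substituting f(x) = 3*sin(5*x), the right-hand side is ∫_0^π (3*sin(5*x)) v dx − 2·v(π).


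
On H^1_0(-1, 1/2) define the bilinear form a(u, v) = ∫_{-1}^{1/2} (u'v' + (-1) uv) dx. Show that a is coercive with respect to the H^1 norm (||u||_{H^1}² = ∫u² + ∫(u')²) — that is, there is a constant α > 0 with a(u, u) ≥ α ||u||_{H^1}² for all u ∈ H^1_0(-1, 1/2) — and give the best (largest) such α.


α = (-9 + 4*π^2)/(9 + 4*π^2)

Coercivity of a(·,·) on H^1_0(-1, 1/2) means a(u, u) ≥ α ||u||_{H^1}² for every u ∈ H^1_0.
The interval has length L = 3/2, and Poincaré/coercivity depend only on L. Here a(u, u) = ∫(u')² + (-1)·∫u².
Here c = -1 < 0 with |c| < (π/L)² = 4*π^2/9, so coercivity still holds. The condition a(u,u) ≥ α||u||_{H^1}² reads (1−α)∫(u')² ≥ (α−c)∫u². Any admissible α is ≤ 1 (rapidly oscillating u have ∫u²/∫(u')² → 0), and α = 1 would force 0 ≥ (1−c)∫u², impossible since c < 1; so 1−α > 0. By the sharp Poincaré inequality on H^1_0 of an interval of length L, ∫(u')² ≥ (π/L)²∫u² with equality for the first sine mode sin(π(x−x₀)/L) (x₀ the left endpoint), so the inequality holds for all u iff (1−α)(π/L)² ≥ α − c, i.e. α ≤ ((π/L)² + c)/((π/L)² + 1) = (1 + c(L/π)²)/(1 + (L/π)²). (Direct route, valid since c ≤ 0: Poincaré gives c∫u² ≥ c(L/π)²∫(u')², so a(u,u) ≥ (1 + c(L/π)²)∫(u')², while ||u||_{H^1}² ≤ (1 + (L/π)²)∫(u')²; dividing yields the same α.) With (π/L)² = 4*π^2/9 and c = -1, the largest admissible constant is α = ((π/L)² + c)/((π/L)² + 1).
Simplifying, α = (-9 + 4*π^2)/(9 + 4*π^2).


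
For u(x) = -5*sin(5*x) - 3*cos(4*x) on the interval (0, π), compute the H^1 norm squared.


||u||_{H^1(0,π)}^2 = 1700/3 + 803*π/2

u'(x) = 12*sin(4*x) - 25*cos(5*x).
Expand u² and (u')² and integrate term by term on (0, π), using: for integers n ≥ 1, ∫_0^π sin²(nx) dx = ∫_0^π cos²(nx) dx = π/2; for n ≠ n', ∫_0^π sin(nx)sin(n'x) dx = ∫_0^π cos(nx)cos(n'x) dx = 0; and by product-to-sum, ∫_0^π sin(nx)cos(n'x) dx = ½∫_0^π [sin((n+n')x) + sin((n−n')x)] dx, which is 0 when n+n' is even and 2n/(n²−n'²) when n+n' is odd (it need not vanish on (0, π)).
  u² squared terms: (-5)²·∫sin(5x)² dx = 25·π/2 = 25*π/2;  (-3)²·∫cos(4x)² dx = 9·π/2 = 9*π/2.
  u² cross terms: 2·(-5)·(-3)·∫sin(5x)·cos(4x) dx = 30·(10/9) = 100/3.
  So ∫_0^π u² dx = 25*π/2 + 9*π/2 + 100/3 = 100/3 + 17*π.
  (u')² squared terms: (-25)²·∫cos(5x)² dx = 625·π/2 = 625*π/2;  (12)²·∫sin(4x)² dx = 144·π/2 = 72*π.
  (u')² cross terms: 2·(-25)·(12)·∫cos(5x)·sin(4x) dx = -600·(-8/9) = 1600/3.
  So ∫_0^π (u')² dx = 625*π/2 + 72*π + 1600/3 = 1600/3 + 769*π/2.
||u||_{H^1}^2 = (100/3 + 17*π) + (1600/3 + 769*π/2) = 1700/3 + 803*π/2.


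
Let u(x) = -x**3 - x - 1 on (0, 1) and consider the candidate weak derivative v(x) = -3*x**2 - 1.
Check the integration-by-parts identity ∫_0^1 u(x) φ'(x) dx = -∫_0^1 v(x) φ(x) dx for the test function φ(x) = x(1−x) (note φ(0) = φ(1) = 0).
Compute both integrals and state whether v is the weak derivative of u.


LHS = 19/60, RHS = 19/60. Yes, v = u' weakly.

u(x) = -x**3 - x - 1, classical derivative u'(x) = -3*x**2 - 1.
φ(x) = x(1−x), so φ'(x) = 1 - 2*x.
Note φ(0) = φ(1) = 0, so the boundary term u·φ vanishes.
LHS = ∫_0^1 u(x) φ'(x) dx = ∫_0^1 (2*x^4 - x^3 + 2*x^2 + x - 1) dx. Term by term:
  ∫_0^1 2*x^4 dx = 2/5;  ∫_0^1 -x^3 dx = -1/4;  ∫_0^1 2*x^2 dx = 2/3;
  ∫_0^1 x dx = 1/2;  ∫_0^1 -1 dx = -1.
Sum: 2/5 − 1/4 + 2/3 + 1/2 − 1 = 19/60.
So LHS = 19/60.
∫_0^1 v(x) φ(x) dx = ∫_0^1 (3*x^4 - 3*x^3 + x^2 - x) dx. Term by term:
  ∫_0^1 3*x^4 dx = 3/5;  ∫_0^1 -3*x^3 dx = -3/4;  ∫_0^1 x^2 dx = 1/3;
  ∫_0^1 -x dx = -1/2.
Sum: 3/5 − 3/4 + 1/3 − 1/2 = -19/60.
So RHS = -∫_0^1 v(x) φ(x) dx = 19/60.
LHS = RHS, so the identity holds for this test φ.
Moreover u is smooth here and v(x) = u'(x) = -3*x**2 - 1 pointwise, so the identity holds for every test function. Hence v is the weak derivative of u.


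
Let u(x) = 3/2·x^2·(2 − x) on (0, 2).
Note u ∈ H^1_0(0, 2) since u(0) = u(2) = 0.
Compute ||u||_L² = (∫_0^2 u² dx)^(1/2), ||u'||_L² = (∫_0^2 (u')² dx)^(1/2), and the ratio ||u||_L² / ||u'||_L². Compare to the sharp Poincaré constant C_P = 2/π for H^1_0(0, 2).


||u||_L² / ||u'||_L² = sqrt(14)/7 < C_P = 2/π.

u(x) = 3/2·x^2·(2 − x), so u'(x) = 3*x*(4 - 3*x)/2.
u(x) = 3/2·x^2·(2 − x) vanishes at x = 0 and x = 2, so u ∈ H^1_0(0, 2). Differentiate via the product rule and integrate the resulting polynomials term by term.
  ∫_0^2 u² dx = ∫_0^2 (9*x^6/4 - 9*x^5 + 9*x^4) dx. Term by term:
    ∫_0^2 9*x^6/4 dx = 288/7;  ∫_0^2 -9*x^5 dx = -96;  ∫_0^2 9*x^4 dx = 288/5.
  Sum: 288/7 − 96 + 288/5 = 96/35.
  ∫_0^2 (u')² dx = ∫_0^2 (81*x^4/4 - 54*x^3 + 36*x^2) dx. Term by term:
    ∫_0^2 81*x^4/4 dx = 648/5;  ∫_0^2 -54*x^3 dx = -216;  ∫_0^2 36*x^2 dx = 96.
  Sum: 648/5 − 216 + 96 = 48/5.
∫_0^2 u² dx = 96/35, so ||u||_L² = 4*sqrt(210)/35.
∫_0^2 (u')² dx = 48/5, so ||u'||_L² = 4*sqrt(15)/5.
Ratio ||u||_L² / ||u'||_L² = sqrt(14)/7.
Sharp Poincaré constant on H^1_0(0, 2) is C_P = L/π = 2/π, achieved by sin(π/2·x).
A polynomial bump cannot attain the sharp Poincaré constant (only the first sine eigenfunction does), so the ratio is strictly less than C_P, consistent with ||u||_L² ≤ C_P ||u'||_L².


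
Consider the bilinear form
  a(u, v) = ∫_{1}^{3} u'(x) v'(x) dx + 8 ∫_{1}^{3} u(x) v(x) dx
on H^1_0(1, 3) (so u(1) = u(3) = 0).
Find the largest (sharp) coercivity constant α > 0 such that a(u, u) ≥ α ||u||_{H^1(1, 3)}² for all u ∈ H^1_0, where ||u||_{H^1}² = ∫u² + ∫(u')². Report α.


α = 1

Coercivity of a(·,·) on H^1_0(1, 3) means a(u, u) ≥ α ||u||_{H^1}² for every u ∈ H^1_0.
The interval has length L = 2, and Poincaré/coercivity depend only on L. Here a(u, u) = ∫(u')² + (8)·∫u².
Here c = 8 ≥ 1, so a(u,u) = ∫(u')² + c∫u² ≥ ∫(u')² + ∫u² = ||u||_{H^1}², i.e. α = 1 works. No larger α is possible: a(u,u) ≥ α||u||_{H^1}² means (1−α)∫(u')² ≥ (α−c)∫u², and for the modes u_n = sin(nπ(x−x₀)/L) (x₀ the left endpoint) one has ∫u_n²/∫(u_n')² = (L/(nπ))² → 0, so a(u_n,u_n)/||u_n||_{H^1}² → 1. Hence the optimal constant is α = 1.
Therefore α = 1.


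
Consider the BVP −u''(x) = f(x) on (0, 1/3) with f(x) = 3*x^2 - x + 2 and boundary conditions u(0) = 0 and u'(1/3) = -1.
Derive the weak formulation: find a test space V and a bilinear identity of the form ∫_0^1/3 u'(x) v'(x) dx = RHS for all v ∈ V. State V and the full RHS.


V = {v ∈ H^1(0, 1/3) : v(0) = 0} (test functions vanish at x = 0 where u is specified); weak form: ∫_0^1/3 u'v' dx = ∫_0^1/3 (3*x^2 - x + 2) v dx − v(1/3) for all v ∈ V.

Multiply both sides by a test function v and integrate from 0 to 1/3:
  ∫_0^1/3 −u''(x) v(x) dx = ∫_0^1/3 f(x) v(x) dx.
Integrate the LHS by parts once:
  ∫_0^1/3 −u'' v dx = −[u'(x) v(x)]_0^1/3 + ∫_0^1/3 u'(x) v'(x) dx.
Thus ∫_0^1/3 u'(x) v'(x) dx = ∫_0^1/3 f(x) v(x) dx + [u'(x) v(x)]_0^1/3.
Choose V so that boundary terms are either known or forced to vanish.
Mixed BC: u(0) = 0 (Dirichlet) and u'(1/3) = -1 (Neumann). Define V = {v ∈ H^1(0, 1/3) : v(0) = 0}. Then [u' v]_0^1/3 = u'(1/3)·v(1/3) − u'(0)·0 = − v(1/3).
Weak formulation: find u (satisfying any essential BC) such that ∫_0^1/3 u'(x) v'(x) dx = ∫_0^1/3 f v dx − v(1/3) for all v ∈ V (Dirichlet at 0 absorbed into V; Neumann datum at x = 1/3 contributes the boundary term).
Substituting f(x) = 3*x^2 - x + 2, the right-hand side is ∫_0^1/3 (3*x^2 - x + 2) v dx − v(1/3).


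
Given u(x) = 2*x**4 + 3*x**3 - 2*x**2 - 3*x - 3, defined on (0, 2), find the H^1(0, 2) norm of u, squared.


||u||_{H^1}^2 = 816856/315

The H^1 norm (squared) on an interval (0, L) is
  ||u||_{H^1}^2 = ∫_0^L u(x)^2 dx + ∫_0^L u'(x)^2 dx.
Compute u'(x) = 8*x**3 + 9*x**2 - 4*x - 3.
Then u(x)^2 = 4*x**8 + 12*x**7 + x**6 - 24*x**5 - 26*x**4 - 6*x**3 + 21*x**2 + 18*x + 9 and u'(x)^2 = 64*x**6 + 144*x**5 + 17*x**4 - 120*x**3 - 38*x**2 + 24*x + 9.
Integrate each monomial from 0 to 2 using ∫_0^2 c·x^n dx = c·2^(n+1)/(n+1):
  ∫_0^2 u(x)^2 dx = ∫_0^2 (4*x^8 + 12*x^7 + x^6 - 24*x^5 - 26*x^4 - 6*x^3 + 21*x^2 + 18*x + 9) dx. Term by term:
    ∫_0^2 4*x^8 dx = 2048/9;  ∫_0^2 12*x^7 dx = 384;  ∫_0^2 x^6 dx = 128/7;
    ∫_0^2 -24*x^5 dx = -256;  ∫_0^2 -26*x^4 dx = -832/5;  ∫_0^2 -6*x^3 dx = -24;
    ∫_0^2 21*x^2 dx = 56;  ∫_0^2 18*x dx = 36;  ∫_0^2 9 dx = 18.
  Sum: 2048/9 + 384 + 128/7 − 256 − 832/5 − 24 + 56 + 36 + 18 = 92434/315.
  ∫_0^2 u'(x)^2 dx = ∫_0^2 (64*x^6 + 144*x^5 + 17*x^4 - 120*x^3 - 38*x^2 + 24*x + 9) dx. Term by term:
    ∫_0^2 64*x^6 dx = 8192/7;  ∫_0^2 144*x^5 dx = 1536;  ∫_0^2 17*x^4 dx = 544/5;
    ∫_0^2 -120*x^3 dx = -480;  ∫_0^2 -38*x^2 dx = -304/3;  ∫_0^2 24*x dx = 48;
    ∫_0^2 9 dx = 18.
  Sum: 8192/7 + 1536 + 544/5 − 480 − 304/3 + 48 + 18 = 241474/105.
Adding: ||u||_{H^1}^2 = 92434/315 + 241474/105 = 816856/315.


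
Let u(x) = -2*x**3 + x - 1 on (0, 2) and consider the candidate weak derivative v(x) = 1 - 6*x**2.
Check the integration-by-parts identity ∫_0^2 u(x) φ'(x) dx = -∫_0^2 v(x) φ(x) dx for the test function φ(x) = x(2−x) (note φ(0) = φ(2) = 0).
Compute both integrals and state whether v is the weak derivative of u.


LHS = 124/15, RHS = 124/15. Yes, v = u' weakly.

u(x) = -2*x**3 + x - 1, classical derivative u'(x) = 1 - 6*x**2.
φ(x) = x(2−x), so φ'(x) = 2 - 2*x.
Note φ(0) = φ(2) = 0, so the boundary term u·φ vanishes.
LHS = ∫_0^2 u(x) φ'(x) dx = ∫_0^2 (4*x^4 - 4*x^3 - 2*x^2 + 4*x - 2) dx. Term by term:
  ∫_0^2 4*x^4 dx = 128/5;  ∫_0^2 -4*x^3 dx = -16;  ∫_0^2 -2*x^2 dx = -16/3;
  ∫_0^2 4*x dx = 8;  ∫_0^2 -2 dx = -4.
Sum: 128/5 − 16 − 16/3 + 8 − 4 = 124/15.
So LHS = 124/15.
∫_0^2 v(x) φ(x) dx = ∫_0^2 (6*x^4 - 12*x^3 - x^2 + 2*x) dx. Term by term:
  ∫_0^2 6*x^4 dx = 192/5;  ∫_0^2 -12*x^3 dx = -48;  ∫_0^2 -x^2 dx = -8/3;
  ∫_0^2 2*x dx = 4.
Sum: 192/5 − 48 − 8/3 + 4 = -124/15.
So RHS = -∫_0^2 v(x) φ(x) dx = 124/15.
LHS = RHS, so the identity holds for this test φ.
Moreover u is smooth here and v(x) = u'(x) = 1 - 6*x**2 pointwise, so the identity holds for every test function. Hence v is the weak derivative of u.


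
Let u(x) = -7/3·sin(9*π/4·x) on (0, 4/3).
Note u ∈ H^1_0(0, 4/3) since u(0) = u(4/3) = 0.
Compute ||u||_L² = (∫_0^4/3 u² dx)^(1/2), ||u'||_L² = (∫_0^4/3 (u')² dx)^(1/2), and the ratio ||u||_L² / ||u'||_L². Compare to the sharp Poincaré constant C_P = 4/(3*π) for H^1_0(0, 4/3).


||u||_L² / ||u'||_L² = 4/(9*π) < C_P = 4/(3*π).

u(x) = -7/3·sin(9*π/4·x), so u'(x) = -21*π*cos(9*π*x/4)/4.
Writing u(x) = A·sin(kπx/L) with A = -7/3 and k = 3, use ∫_0^L sin²(kπx/L) dx = L/2 and ∫_0^L cos²(kπx/L) dx = L/2.
u² = 49/9·sin²(9*π/4·x) and (u')² = 441*π^2/16·cos²(9*π/4·x), and each of sin², cos² integrates to L/2 = 2/3 over (0, 4/3).
∫_0^4/3 u² dx = 98/27, so ||u||_L² = 7*sqrt(6)/9.
∫_0^4/3 (u')² dx = 147*π^2/8, so ||u'||_L² = 7*sqrt(6)*π/4.
Ratio ||u||_L² / ||u'||_L² = 4/(9*π).
Sharp Poincaré constant on H^1_0(0, 4/3) is C_P = L/π = 4/(3*π), achieved by sin(3*π/4·x).
This is the k = 3 harmonic; the ratio L/(kπ) is strictly less than C_P = L/π, consistent with the sharp inequality ||u||_L² ≤ C_P ||u'||_L².


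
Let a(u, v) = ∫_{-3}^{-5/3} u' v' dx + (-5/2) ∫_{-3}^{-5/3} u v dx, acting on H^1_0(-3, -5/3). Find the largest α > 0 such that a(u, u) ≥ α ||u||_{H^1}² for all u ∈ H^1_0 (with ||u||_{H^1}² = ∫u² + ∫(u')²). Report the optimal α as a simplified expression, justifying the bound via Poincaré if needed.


α = (-40 + 9*π^2)/(16 + 9*π^2)

Coercivity of a(·,·) on H^1_0(-3, -5/3) means a(u, u) ≥ α ||u||_{H^1}² for every u ∈ H^1_0.
The interval has length L = 4/3, and Poincaré/coercivity depend only on L. Here a(u, u) = ∫(u')² + (-5/2)·∫u².
Here c = -5/2 < 0 with |c| < (π/L)² = 9*π^2/16, so coercivity still holds. The condition a(u,u) ≥ α||u||_{H^1}² reads (1−α)∫(u')² ≥ (α−c)∫u². Any admissible α is ≤ 1 (rapidly oscillating u have ∫u²/∫(u')² → 0), and α = 1 would force 0 ≥ (1−c)∫u², impossible since c < 1; so 1−α > 0. By the sharp Poincaré inequality on H^1_0 of an interval of length L, ∫(u')² ≥ (π/L)²∫u² with equality for the first sine mode sin(π(x−x₀)/L) (x₀ the left endpoint), so the inequality holds for all u iff (1−α)(π/L)² ≥ α − c, i.e. α ≤ ((π/L)² + c)/((π/L)² + 1) = (1 + c(L/π)²)/(1 + (L/π)²). (Direct route, valid since c ≤ 0: Poincaré gives c∫u² ≥ c(L/π)²∫(u')², so a(u,u) ≥ (1 + c(L/π)²)∫(u')², while ||u||_{H^1}² ≤ (1 + (L/π)²)∫(u')²; dividing yields the same α.) With (π/L)² = 9*π^2/16 and c = -5/2, the largest admissible constant is α = ((π/L)² + c)/((π/L)² + 1).
Simplifying, α = (-40 + 9*π^2)/(16 + 9*π^2).


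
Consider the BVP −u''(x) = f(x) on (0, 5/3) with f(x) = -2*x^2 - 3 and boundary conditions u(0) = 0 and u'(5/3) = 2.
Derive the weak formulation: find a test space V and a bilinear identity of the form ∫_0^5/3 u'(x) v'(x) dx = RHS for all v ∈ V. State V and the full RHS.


V = {v ∈ H^1(0, 5/3) : v(0) = 0} (test functions vanish at x = 0 where u is specified); weak form: ∫_0^5/3 u'v' dx = ∫_0^5/3 (-2*x^2 - 3) v dx + 2·v(5/3) for all v ∈ V.

Multiply both sides by a test function v and integrate from 0 to 5/3:
  ∫_0^5/3 −u''(x) v(x) dx = ∫_0^5/3 f(x) v(x) dx.
Integrate the LHS by parts once:
  ∫_0^5/3 −u'' v dx = −[u'(x) v(x)]_0^5/3 + ∫_0^5/3 u'(x) v'(x) dx.
Thus ∫_0^5/3 u'(x) v'(x) dx = ∫_0^5/3 f(x) v(x) dx + [u'(x) v(x)]_0^5/3.
Choose V so that boundary terms are either known or forced to vanish.
Mixed BC: u(0) = 0 (Dirichlet) and u'(5/3) = 2 (Neumann). Define V = {v ∈ H^1(0, 5/3) : v(0) = 0}. Then [u' v]_0^5/3 = u'(5/3)·v(5/3) − u'(0)·0 = 2·v(5/3).
Weak formulation: find u (satisfying any essential BC) such that ∫_0^5/3 u'(x) v'(x) dx = ∫_0^5/3 f v dx + 2·v(5/3) for all v ∈ V (Dirichlet at 0 absorbed into V; Neumann datum at x = 5/3 contributes the boundary term).
Substituting f(x) = -2*x^2 - 3, the right-hand side is ∫_0^5/3 (-2*x^2 - 3) v dx + 2·v(5/3).


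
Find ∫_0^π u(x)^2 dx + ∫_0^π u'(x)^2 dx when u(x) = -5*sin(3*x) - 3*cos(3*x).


||u||_{H^1(0,π)}^2 = 170*π

u'(x) = 9*sin(3*x) - 15*cos(3*x).
Expand u² and (u')² and integrate term by term on (0, π), using: for integers n ≥ 1, ∫_0^π sin²(nx) dx = ∫_0^π cos²(nx) dx = π/2; for n ≠ n', ∫_0^π sin(nx)sin(n'x) dx = ∫_0^π cos(nx)cos(n'x) dx = 0; and by product-to-sum, ∫_0^π sin(nx)cos(n'x) dx = ½∫_0^π [sin((n+n')x) + sin((n−n')x)] dx, which is 0 when n+n' is even and 2n/(n²−n'²) when n+n' is odd (it need not vanish on (0, π)).
  u² squared terms: (-5)²·∫sin(3x)² dx = 25·π/2 = 25*π/2;  (-3)²·∫cos(3x)² dx = 9·π/2 = 9*π/2.
  u² cross terms: 2·(-5)·(-3)·∫sin(3x)·cos(3x) dx = 30·(0) = 0.
  So ∫_0^π u² dx = 25*π/2 + 9*π/2 + 0 = 17*π.
  (u')² squared terms: (-15)²·∫cos(3x)² dx = 225·π/2 = 225*π/2;  (9)²·∫sin(3x)² dx = 81·π/2 = 81*π/2.
  (u')² cross terms: 2·(-15)·(9)·∫cos(3x)·sin(3x) dx = -270·(0) = 0.
  So ∫_0^π (u')² dx = 225*π/2 + 81*π/2 + 0 = 153*π.
||u||_{H^1}^2 = (17*π) + (153*π) = 170*π.


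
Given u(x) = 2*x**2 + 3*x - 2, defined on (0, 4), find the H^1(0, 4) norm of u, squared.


||u||_{H^1}^2 = 31468/15

The H^1 norm (squared) on an interval (0, L) is
  ||u||_{H^1}^2 = ∫_0^L u(x)^2 dx + ∫_0^L u'(x)^2 dx.
Compute u'(x) = 4*x + 3.
Then u(x)^2 = 4*x**4 + 12*x**3 + x**2 - 12*x + 4 and u'(x)^2 = 16*x**2 + 24*x + 9.
Integrate each monomial from 0 to 4 using ∫_0^4 c·x^n dx = c·4^(n+1)/(n+1):
  ∫_0^4 u(x)^2 dx = ∫_0^4 (4*x^4 + 12*x^3 + x^2 - 12*x + 4) dx. Term by term:
    ∫_0^4 4*x^4 dx = 4096/5;  ∫_0^4 12*x^3 dx = 768;  ∫_0^4 x^2 dx = 64/3;
    ∫_0^4 -12*x dx = -96;  ∫_0^4 4 dx = 16.
  Sum: 4096/5 + 768 + 64/3 − 96 + 16 = 22928/15.
  ∫_0^4 u'(x)^2 dx = ∫_0^4 (16*x^2 + 24*x + 9) dx. Term by term:
    ∫_0^4 16*x^2 dx = 1024/3;  ∫_0^4 24*x dx = 192;  ∫_0^4 9 dx = 36.
  Sum: 1024/3 + 192 + 36 = 1708/3.
Adding: ||u||_{H^1}^2 = 22928/15 + 1708/3 = 31468/15.


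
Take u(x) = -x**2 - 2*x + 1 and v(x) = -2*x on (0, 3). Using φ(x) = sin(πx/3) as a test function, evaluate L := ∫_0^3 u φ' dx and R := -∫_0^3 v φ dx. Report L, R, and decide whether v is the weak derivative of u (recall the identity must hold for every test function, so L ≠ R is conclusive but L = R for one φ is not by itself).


LHS = 30/π, RHS = 18/π. No, v is not the weak derivative of u.

u(x) = -x**2 - 2*x + 1, classical derivative u'(x) = -2*x - 2.
φ(x) = sin(πx/3), so φ'(x) = π*cos(π*x/3)/3.
Note φ(0) = φ(3) = 0, so the boundary term u·φ vanishes.
LHS = ∫_0^3 u(x) φ'(x) dx = ∫_0^3 (-π*x^2*cos(π*x/3)/3 - 2*π*x*cos(π*x/3)/3 + π*cos(π*x/3)/3) dx. Term by term:
  ∫_0^3 π*cos(π*x/3)/3 dx = 0;  ∫_0^3 -2*π*x*cos(π*x/3)/3 dx = 12/π;  ∫_0^3 -π*x^2*cos(π*x/3)/3 dx = 18/π.
Sum: 0 + 12/π + 18/π = 30/π.
So LHS = 30/π.
∫_0^3 v(x) φ(x) dx = ∫_0^3 (-2*x*sin(π*x/3)) dx. Term by term:
  ∫_0^3 -2*x*sin(π*x/3) dx = -18/π.
So RHS = -∫_0^3 v(x) φ(x) dx = 18/π.
LHS − RHS = 12/π ≠ 0, so the identity fails.
(For a valid weak derivative the identity must hold for EVERY test function, in particular this one. The failure shows v is NOT the weak derivative of u.)
Correct weak derivative would be u'(x) = -2*x - 2.


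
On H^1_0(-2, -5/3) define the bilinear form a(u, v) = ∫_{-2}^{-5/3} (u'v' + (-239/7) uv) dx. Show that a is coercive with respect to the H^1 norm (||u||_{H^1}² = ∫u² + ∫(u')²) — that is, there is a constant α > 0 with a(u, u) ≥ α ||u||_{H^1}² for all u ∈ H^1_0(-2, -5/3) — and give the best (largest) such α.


α = (-239 + 63*π^2)/(7*(1 + 9*π^2))

Coercivity of a(·,·) on H^1_0(-2, -5/3) means a(u, u) ≥ α ||u||_{H^1}² for every u ∈ H^1_0.
The interval has length L = 1/3, and Poincaré/coercivity depend only on L. Here a(u, u) = ∫(u')² + (-239/7)·∫u².
Here c = -239/7 < 0 with |c| < (π/L)² = 9*π^2, so coercivity still holds. The condition a(u,u) ≥ α||u||_{H^1}² reads (1−α)∫(u')² ≥ (α−c)∫u². Any admissible α is ≤ 1 (rapidly oscillating u have ∫u²/∫(u')² → 0), and α = 1 would force 0 ≥ (1−c)∫u², impossible since c < 1; so 1−α > 0. By the sharp Poincaré inequality on H^1_0 of an interval of length L, ∫(u')² ≥ (π/L)²∫u² with equality for the first sine mode sin(π(x−x₀)/L) (x₀ the left endpoint), so the inequality holds for all u iff (1−α)(π/L)² ≥ α − c, i.e. α ≤ ((π/L)² + c)/((π/L)² + 1) = (1 + c(L/π)²)/(1 + (L/π)²). (Direct route, valid since c ≤ 0: Poincaré gives c∫u² ≥ c(L/π)²∫(u')², so a(u,u) ≥ (1 + c(L/π)²)∫(u')², while ||u||_{H^1}² ≤ (1 + (L/π)²)∫(u')²; dividing yields the same α.) With (π/L)² = 9*π^2 and c = -239/7, the largest admissible constant is α = ((π/L)² + c)/((π/L)² + 1).
Simplifying, α = (-239 + 63*π^2)/(7*(1 + 9*π^2)).


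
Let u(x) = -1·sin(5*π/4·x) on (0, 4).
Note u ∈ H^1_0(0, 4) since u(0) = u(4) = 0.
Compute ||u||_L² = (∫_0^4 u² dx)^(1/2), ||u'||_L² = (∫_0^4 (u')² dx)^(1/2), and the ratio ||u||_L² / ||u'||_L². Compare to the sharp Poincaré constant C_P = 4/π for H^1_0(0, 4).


||u||_L² / ||u'||_L² = 4/(5*π) < C_P = 4/π.

u(x) = -1·sin(5*π/4·x), so u'(x) = -5*π*cos(5*π*x/4)/4.
Writing u(x) = A·sin(kπx/L) with A = -1 and k = 5, use ∫_0^L sin²(kπx/L) dx = L/2 and ∫_0^L cos²(kπx/L) dx = L/2.
u² = 1·sin²(5*π/4·x) and (u')² = 25*π^2/16·cos²(5*π/4·x), and each of sin², cos² integrates to L/2 = 2 over (0, 4).
∫_0^4 u² dx = 2, so ||u||_L² = sqrt(2).
∫_0^4 (u')² dx = 25*π^2/8, so ||u'||_L² = 5*sqrt(2)*π/4.
Ratio ||u||_L² / ||u'||_L² = 4/(5*π).
Sharp Poincaré constant on H^1_0(0, 4) is C_P = L/π = 4/π, achieved by sin(π/4·x).
This is the k = 5 harmonic; the ratio L/(kπ) is strictly less than C_P = L/π, consistent with the sharp inequality ||u||_L² ≤ C_P ||u'||_L².


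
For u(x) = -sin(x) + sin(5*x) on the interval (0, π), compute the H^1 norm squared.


||u||_{H^1(0,π)}^2 = 14*π

u'(x) = -cos(x) + 5*cos(5*x).
Expand u² and (u')² and integrate term by term on (0, π), using: for integers n ≥ 1, ∫_0^π sin²(nx) dx = ∫_0^π cos²(nx) dx = π/2; for n ≠ n', ∫_0^π sin(nx)sin(n'x) dx = ∫_0^π cos(nx)cos(n'x) dx = 0; and by product-to-sum, ∫_0^π sin(nx)cos(n'x) dx = ½∫_0^π [sin((n+n')x) + sin((n−n')x)] dx, which is 0 when n+n' is even and 2n/(n²−n'²) when n+n' is odd (it need not vanish on (0, π)).
  u² squared terms: (-1)²·∫sin(x)² dx = 1·π/2 = π/2;  (1)²·∫sin(5x)² dx = 1·π/2 = π/2.
  u² cross terms: 2·(-1)·(1)·∫sin(x)·sin(5x) dx = -2·(0) = 0.
  So ∫_0^π u² dx = π/2 + π/2 + 0 = π.
  (u')² squared terms: (-1)²·∫cos(x)² dx = 1·π/2 = π/2;  (5)²·∫cos(5x)² dx = 25·π/2 = 25*π/2.
  (u')² cross terms: 2·(-1)·(5)·∫cos(x)·cos(5x) dx = -10·(0) = 0.
  So ∫_0^π (u')² dx = π/2 + 25*π/2 + 0 = 13*π.
||u||_{H^1}^2 = (π) + (13*π) = 14*π.


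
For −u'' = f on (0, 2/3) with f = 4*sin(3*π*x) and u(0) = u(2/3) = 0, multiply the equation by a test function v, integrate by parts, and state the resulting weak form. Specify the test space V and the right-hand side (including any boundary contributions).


V = H^1_0(0, 2/3) (so v(0) = v(2/3) = 0); weak form: ∫_0^2/3 u'v' dx = ∫_0^2/3 (4*sin(3*π*x)) v dx for all v ∈ V.

Multiply both sides by a test function v and integrate from 0 to 2/3:
  ∫_0^2/3 −u''(x) v(x) dx = ∫_0^2/3 f(x) v(x) dx.
Integrate the LHS by parts once:
  ∫_0^2/3 −u'' v dx = −[u'(x) v(x)]_0^2/3 + ∫_0^2/3 u'(x) v'(x) dx.
Thus ∫_0^2/3 u'(x) v'(x) dx = ∫_0^2/3 f(x) v(x) dx + [u'(x) v(x)]_0^2/3.
Choose V so that boundary terms are either known or forced to vanish.
u is Dirichlet: u(0) = u(2/3) = 0. Let V = H^1_0(0, 2/3); then v(0) = v(2/3) = 0, and [u' v]_0^2/3 = 0.
Weak formulation: find u (satisfying any essential BC) such that ∫_0^2/3 u'(x) v'(x) dx = ∫_0^2/3 f v dx for all v ∈ V.
Substituting f(x) = 4*sin(3*π*x), the right-hand side is ∫_0^2/3 (4*sin(3*π*x)) v dx.


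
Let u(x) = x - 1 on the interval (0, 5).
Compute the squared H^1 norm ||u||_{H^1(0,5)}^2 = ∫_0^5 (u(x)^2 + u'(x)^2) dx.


||u||_{H^1}^2 = 80/3

The H^1 norm (squared) on an interval (0, L) is
  ||u||_{H^1}^2 = ∫_0^L u(x)^2 dx + ∫_0^L u'(x)^2 dx.
Compute u'(x) = 1.
Then u(x)^2 = x**2 - 2*x + 1 and u'(x)^2 = 1.
Integrate each monomial from 0 to 5 using ∫_0^5 c·x^n dx = c·5^(n+1)/(n+1):
  ∫_0^5 u(x)^2 dx = ∫_0^5 (x^2 - 2*x + 1) dx. Term by term:
    ∫_0^5 x^2 dx = 125/3;  ∫_0^5 -2*x dx = -25;  ∫_0^5 1 dx = 5.
  Sum: 125/3 − 25 + 5 = 65/3.
  ∫_0^5 u'(x)^2 dx = ∫_0^5 (1) dx. Term by term:
    ∫_0^5 1 dx = 5.
Adding: ||u||_{H^1}^2 = 65/3 + 5 = 80/3.


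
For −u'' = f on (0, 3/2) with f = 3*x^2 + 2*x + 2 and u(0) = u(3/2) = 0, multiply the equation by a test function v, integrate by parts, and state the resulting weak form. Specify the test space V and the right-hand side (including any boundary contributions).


V = H^1_0(0, 3/2) (so v(0) = v(3/2) = 0); weak form: ∫_0^3/2 u'v' dx = ∫_0^3/2 (3*x^2 + 2*x + 2) v dx for all v ∈ V.

Multiply both sides by a test function v and integrate from 0 to 3/2:
  ∫_0^3/2 −u''(x) v(x) dx = ∫_0^3/2 f(x) v(x) dx.
Integrate the LHS by parts once:
  ∫_0^3/2 −u'' v dx = −[u'(x) v(x)]_0^3/2 + ∫_0^3/2 u'(x) v'(x) dx.
Thus ∫_0^3/2 u'(x) v'(x) dx = ∫_0^3/2 f(x) v(x) dx + [u'(x) v(x)]_0^3/2.
Choose V so that boundary terms are either known or forced to vanish.
u is Dirichlet: u(0) = u(3/2) = 0. Let V = H^1_0(0, 3/2); then v(0) = v(3/2) = 0, and [u' v]_0^3/2 = 0.
Weak formulation: find u (satisfying any essential BC) such that ∫_0^3/2 u'(x) v'(x) dx = ∫_0^3/2 f v dx for all v ∈ V.
Substituting f(x) = 3*x^2 + 2*x + 2, the right-hand side is ∫_0^3/2 (3*x^2 + 2*x + 2) v dx.


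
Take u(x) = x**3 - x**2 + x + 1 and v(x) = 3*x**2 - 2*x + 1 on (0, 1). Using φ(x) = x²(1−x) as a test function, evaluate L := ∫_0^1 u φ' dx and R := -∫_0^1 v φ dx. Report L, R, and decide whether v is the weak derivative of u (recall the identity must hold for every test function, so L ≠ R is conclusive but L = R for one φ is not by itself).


LHS = -1/12, RHS = -1/12. Yes, v = u' weakly.

u(x) = x**3 - x**2 + x + 1, classical derivative u'(x) = 3*x**2 - 2*x + 1.
φ(x) = x²(1−x), so φ'(x) = x*(2 - 3*x).
Note φ(0) = φ(1) = 0, so the boundary term u·φ vanishes.
LHS = ∫_0^1 u(x) φ'(x) dx = ∫_0^1 (-3*x^5 + 5*x^4 - 5*x^3 - x^2 + 2*x) dx. Term by term:
  ∫_0^1 -3*x^5 dx = -1/2;  ∫_0^1 5*x^4 dx = 1;  ∫_0^1 -5*x^3 dx = -5/4;
  ∫_0^1 -x^2 dx = -1/3;  ∫_0^1 2*x dx = 1.
Sum: -1/2 + 1 − 5/4 − 1/3 + 1 = -1/12.
So LHS = -1/12.
∫_0^1 v(x) φ(x) dx = ∫_0^1 (-3*x^5 + 5*x^4 - 3*x^3 + x^2) dx. Term by term:
  ∫_0^1 -3*x^5 dx = -1/2;  ∫_0^1 5*x^4 dx = 1;  ∫_0^1 -3*x^3 dx = -3/4;
  ∫_0^1 x^2 dx = 1/3.
Sum: -1/2 + 1 − 3/4 + 1/3 = 1/12.
So RHS = -∫_0^1 v(x) φ(x) dx = -1/12.
LHS = RHS, so the identity holds for this test φ.
Moreover u is smooth here and v(x) = u'(x) = 3*x**2 - 2*x + 1 pointwise, so the identity holds for every test function. Hence v is the weak derivative of u.


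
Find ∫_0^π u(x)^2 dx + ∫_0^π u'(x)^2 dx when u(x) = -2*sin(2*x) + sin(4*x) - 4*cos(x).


||u||_{H^1(0,π)}^2 = 512/15 + 69*π/2

u'(x) = 4*sin(x) - 4*cos(2*x) + 4*cos(4*x).
Expand u² and (u')² and integrate term by term on (0, π), using: for integers n ≥ 1, ∫_0^π sin²(nx) dx = ∫_0^π cos²(nx) dx = π/2; for n ≠ n', ∫_0^π sin(nx)sin(n'x) dx = ∫_0^π cos(nx)cos(n'x) dx = 0; and by product-to-sum, ∫_0^π sin(nx)cos(n'x) dx = ½∫_0^π [sin((n+n')x) + sin((n−n')x)] dx, which is 0 when n+n' is even and 2n/(n²−n'²) when n+n' is odd (it need not vanish on (0, π)).
  u² squared terms: (-4)²·∫cos(x)² dx = 16·π/2 = 8*π;  (-2)²·∫sin(2x)² dx = 4·π/2 = 2*π;  (1)²·∫sin(4x)² dx = 1·π/2 = π/2.
  u² cross terms: 2·(-4)·(-2)·∫cos(x)·sin(2x) dx = 16·(4/3) = 64/3;  2·(-4)·(1)·∫cos(x)·sin(4x) dx = -8·(8/15) = -64/15;  2·(-2)·(1)·∫sin(2x)·sin(4x) dx = -4·(0) = 0.
  So ∫_0^π u² dx = 8*π + 2*π + π/2 + 64/3 − 64/15 + 0 = 256/15 + 21*π/2.
  (u')² squared terms: (-4)²·∫cos(2x)² dx = 16·π/2 = 8*π;  (4)²·∫cos(4x)² dx = 16·π/2 = 8*π;  (4)²·∫sin(x)² dx = 16·π/2 = 8*π.
  (u')² cross terms: 2·(-4)·(4)·∫cos(2x)·cos(4x) dx = -32·(0) = 0;  2·(-4)·(4)·∫cos(2x)·sin(x) dx = -32·(-2/3) = 64/3;  2·(4)·(4)·∫cos(4x)·sin(x) dx = 32·(-2/15) = -64/15.
  So ∫_0^π (u')² dx = 8*π + 8*π + 8*π + 0 + 64/3 − 64/15 = 256/15 + 24*π.
||u||_{H^1}^2 = (256/15 + 21*π/2) + (256/15 + 24*π) = 512/15 + 69*π/2.


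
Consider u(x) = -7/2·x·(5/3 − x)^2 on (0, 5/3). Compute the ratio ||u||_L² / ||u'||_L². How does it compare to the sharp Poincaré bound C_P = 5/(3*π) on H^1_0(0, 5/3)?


||u||_L² / ||u'||_L² = 5*sqrt(14)/42 < C_P = 5/(3*π).

u(x) = -7/2·x·(5/3 − x)^2, so u'(x) = -21*x^2/2 + 70*x/3 - 175/18.
u(x) = -7/2·x·(5/3 − x)^2 vanishes at x = 0 and x = 5/3, so u ∈ H^1_0(0, 5/3). Differentiate via the product rule and integrate the resulting polynomials term by term.
  ∫_0^5/3 u² dx = ∫_0^5/3 (49*x^6/4 - 245*x^5/3 + 1225*x^4/6 - 6125*x^3/27 + 30625*x^2/324) dx. Term by term:
    ∫_0^5/3 49*x^6/4 dx = 546875/8748;  ∫_0^5/3 -245*x^5/3 dx = -3828125/13122;  ∫_0^5/3 1225*x^4/6 dx = 765625/1458;
    ∫_0^5/3 -6125*x^3/27 dx = -3828125/8748;  ∫_0^5/3 30625*x^2/324 dx = 3828125/26244.
  Sum: 546875/8748 − 3828125/13122 + 765625/1458 − 3828125/8748 + 3828125/26244 = 109375/26244.
  ∫_0^5/3 (u')² dx = ∫_0^5/3 (441*x^4/4 - 490*x^3 + 13475*x^2/18 - 12250*x/27 + 30625/324) dx. Term by term:
    ∫_0^5/3 441*x^4/4 dx = 30625/108;  ∫_0^5/3 -490*x^3 dx = -153125/162;  ∫_0^5/3 13475*x^2/18 dx = 1684375/1458;
    ∫_0^5/3 -12250*x/27 dx = -153125/243;  ∫_0^5/3 30625/324 dx = 153125/972.
  Sum: 30625/108 − 153125/162 + 1684375/1458 − 153125/243 + 153125/972 = 30625/1458.
∫_0^5/3 u² dx = 109375/26244, so ||u||_L² = 125*sqrt(7)/162.
∫_0^5/3 (u')² dx = 30625/1458, so ||u'||_L² = 175*sqrt(2)/54.
Ratio ||u||_L² / ||u'||_L² = 5*sqrt(14)/42.
Sharp Poincaré constant on H^1_0(0, 5/3) is C_P = L/π = 5/(3*π), achieved by sin(3*π/5·x).
A polynomial bump cannot attain the sharp Poincaré constant (only the first sine eigenfunction does), so the ratio is strictly less than C_P, consistent with ||u||_L² ≤ C_P ||u'||_L².


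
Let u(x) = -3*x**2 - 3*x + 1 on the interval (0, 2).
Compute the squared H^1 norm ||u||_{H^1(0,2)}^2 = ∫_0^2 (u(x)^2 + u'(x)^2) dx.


||u||_{H^1}^2 = 1568/5

The H^1 norm (squared) on an interval (0, L) is
  ||u||_{H^1}^2 = ∫_0^L u(x)^2 dx + ∫_0^L u'(x)^2 dx.
Compute u'(x) = -6*x - 3.
Then u(x)^2 = 9*x**4 + 18*x**3 + 3*x**2 - 6*x + 1 and u'(x)^2 = 36*x**2 + 36*x + 9.
Integrate each monomial from 0 to 2 using ∫_0^2 c·x^n dx = c·2^(n+1)/(n+1):
  ∫_0^2 u(x)^2 dx = ∫_0^2 (9*x^4 + 18*x^3 + 3*x^2 - 6*x + 1) dx. Term by term:
    ∫_0^2 9*x^4 dx = 288/5;  ∫_0^2 18*x^3 dx = 72;  ∫_0^2 3*x^2 dx = 8;
    ∫_0^2 -6*x dx = -12;  ∫_0^2 1 dx = 2.
  Sum: 288/5 + 72 + 8 − 12 + 2 = 638/5.
  ∫_0^2 u'(x)^2 dx = ∫_0^2 (36*x^2 + 36*x + 9) dx. Term by term:
    ∫_0^2 36*x^2 dx = 96;  ∫_0^2 36*x dx = 72;  ∫_0^2 9 dx = 18.
  Sum: 96 + 72 + 18 = 186.
Adding: ||u||_{H^1}^2 = 638/5 + 186 = 1568/5.


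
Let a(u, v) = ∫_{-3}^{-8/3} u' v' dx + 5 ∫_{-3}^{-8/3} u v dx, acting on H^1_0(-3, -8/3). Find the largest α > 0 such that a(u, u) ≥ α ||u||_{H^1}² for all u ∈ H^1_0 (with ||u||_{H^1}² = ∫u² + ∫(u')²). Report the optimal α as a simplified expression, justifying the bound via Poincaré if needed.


α = 1

Coercivity of a(·,·) on H^1_0(-3, -8/3) means a(u, u) ≥ α ||u||_{H^1}² for every u ∈ H^1_0.
The interval has length L = 1/3, and Poincaré/coercivity depend only on L. Here a(u, u) = ∫(u')² + (5)·∫u².
Here c = 5 ≥ 1, so a(u,u) = ∫(u')² + c∫u² ≥ ∫(u')² + ∫u² = ||u||_{H^1}², i.e. α = 1 works. No larger α is possible: a(u,u) ≥ α||u||_{H^1}² means (1−α)∫(u')² ≥ (α−c)∫u², and for the modes u_n = sin(nπ(x−x₀)/L) (x₀ the left endpoint) one has ∫u_n²/∫(u_n')² = (L/(nπ))² → 0, so a(u_n,u_n)/||u_n||_{H^1}² → 1. Hence the optimal constant is α = 1.
Therefore α = 1.


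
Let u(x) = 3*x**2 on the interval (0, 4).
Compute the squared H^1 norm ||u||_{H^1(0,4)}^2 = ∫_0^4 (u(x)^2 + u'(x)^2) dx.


||u||_{H^1}^2 = 13056/5

The H^1 norm (squared) on an interval (0, L) is
  ||u||_{H^1}^2 = ∫_0^L u(x)^2 dx + ∫_0^L u'(x)^2 dx.
Compute u'(x) = 6*x.
Then u(x)^2 = 9*x**4 and u'(x)^2 = 36*x**2.
Integrate each monomial from 0 to 4 using ∫_0^4 c·x^n dx = c·4^(n+1)/(n+1):
  ∫_0^4 u(x)^2 dx = ∫_0^4 (9*x^4) dx. Term by term:
    ∫_0^4 9*x^4 dx = 9216/5.
  ∫_0^4 u'(x)^2 dx = ∫_0^4 (36*x^2) dx. Term by term:
    ∫_0^4 36*x^2 dx = 768.
Adding: ||u||_{H^1}^2 = 9216/5 + 768 = 13056/5.


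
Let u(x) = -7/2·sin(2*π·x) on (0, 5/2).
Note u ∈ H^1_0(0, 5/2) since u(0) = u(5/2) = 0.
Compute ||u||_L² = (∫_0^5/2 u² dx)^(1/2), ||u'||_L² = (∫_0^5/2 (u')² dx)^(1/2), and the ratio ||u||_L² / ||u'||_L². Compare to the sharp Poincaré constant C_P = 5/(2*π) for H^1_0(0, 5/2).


||u||_L² / ||u'||_L² = 1/(2*π) < C_P = 5/(2*π).

u(x) = -7/2·sin(2*π·x), so u'(x) = -7*π*cos(2*π*x).
Writing u(x) = A·sin(kπx/L) with A = -7/2 and k = 5, use ∫_0^L sin²(kπx/L) dx = L/2 and ∫_0^L cos²(kπx/L) dx = L/2.
u² = 49/4·sin²(2*π·x) and (u')² = 49*π^2·cos²(2*π·x), and each of sin², cos² integrates to L/2 = 5/4 over (0, 5/2).
∫_0^5/2 u² dx = 245/16, so ||u||_L² = 7*sqrt(5)/4.
∫_0^5/2 (u')² dx = 245*π^2/4, so ||u'||_L² = 7*sqrt(5)*π/2.
Ratio ||u||_L² / ||u'||_L² = 1/(2*π).
Sharp Poincaré constant on H^1_0(0, 5/2) is C_P = L/π = 5/(2*π), achieved by sin(2*π/5·x).
This is the k = 5 harmonic; the ratio L/(kπ) is strictly less than C_P = L/π, consistent with the sharp inequality ||u||_L² ≤ C_P ||u'||_L².


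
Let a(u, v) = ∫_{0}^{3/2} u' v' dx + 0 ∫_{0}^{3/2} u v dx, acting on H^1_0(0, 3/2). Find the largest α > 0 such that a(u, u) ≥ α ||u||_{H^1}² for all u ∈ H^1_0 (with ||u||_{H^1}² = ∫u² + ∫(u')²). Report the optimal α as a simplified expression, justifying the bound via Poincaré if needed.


α = 4*π^2/(9 + 4*π^2)

Coercivity of a(·,·) on H^1_0(0, 3/2) means a(u, u) ≥ α ||u||_{H^1}² for every u ∈ H^1_0.
The interval has length L = 3/2, and Poincaré/coercivity depend only on L. Here a(u, u) = ∫(u')² + (0)·∫u².
Here c = 0, so a(u,u) = ∫(u')² alone. The condition a(u,u) ≥ α||u||_{H^1}² reads (1−α)∫(u')² ≥ (α−c)∫u². Any admissible α is ≤ 1 (rapidly oscillating u have ∫u²/∫(u')² → 0), and α = 1 would force 0 ≥ (1−c)∫u², impossible since c < 1; so 1−α > 0. By the sharp Poincaré inequality on H^1_0 of an interval of length L, ∫(u')² ≥ (π/L)²∫u² with equality for the first sine mode sin(π(x−x₀)/L) (x₀ the left endpoint), so the inequality holds for all u iff (1−α)(π/L)² ≥ α − c, i.e. α ≤ ((π/L)² + c)/((π/L)² + 1) = (1 + c(L/π)²)/(1 + (L/π)²). (Direct route, valid since c ≤ 0: Poincaré gives c∫u² ≥ c(L/π)²∫(u')², so a(u,u) ≥ (1 + c(L/π)²)∫(u')², while ||u||_{H^1}² ≤ (1 + (L/π)²)∫(u')²; dividing yields the same α.) With (π/L)² = 4*π^2/9 and c = 0, the largest admissible constant is α = ((π/L)² + c)/((π/L)² + 1).
Simplifying, α = 4*π^2/(9 + 4*π^2).


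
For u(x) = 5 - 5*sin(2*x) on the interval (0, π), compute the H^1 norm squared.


||u||_{H^1(0,π)}^2 = 175*π/2

u'(x) = -10*cos(2*x).
Expand u² and (u')² and integrate term by term on (0, π), using: for integers n ≥ 1, ∫_0^π sin²(nx) dx = ∫_0^π cos²(nx) dx = π/2; for n ≠ n', ∫_0^π sin(nx)sin(n'x) dx = ∫_0^π cos(nx)cos(n'x) dx = 0; and by product-to-sum, ∫_0^π sin(nx)cos(n'x) dx = ½∫_0^π [sin((n+n')x) + sin((n−n')x)] dx, which is 0 when n+n' is even and 2n/(n²−n'²) when n+n' is odd (it need not vanish on (0, π)). For the constant mode: ∫_0^π 1 dx = π, ∫_0^π cos(nx) dx = 0, ∫_0^π sin(nx) dx = (1−(−1)^n)/n.
  u² squared terms: (5)²·∫1 dx = 25·π = 25*π;  (-5)²·∫sin(2x)² dx = 25·π/2 = 25*π/2.
  u² cross terms: 2·(5)·(-5)·∫1·sin(2x) dx = -50·(0) = 0.
  So ∫_0^π u² dx = 25*π + 25*π/2 + 0 = 75*π/2.
  (u')² squared terms: (-10)²·∫cos(2x)² dx = 100·π/2 = 50*π.
  So ∫_0^π (u')² dx = 50*π.
||u||_{H^1}^2 = (75*π/2) + (50*π) = 175*π/2.


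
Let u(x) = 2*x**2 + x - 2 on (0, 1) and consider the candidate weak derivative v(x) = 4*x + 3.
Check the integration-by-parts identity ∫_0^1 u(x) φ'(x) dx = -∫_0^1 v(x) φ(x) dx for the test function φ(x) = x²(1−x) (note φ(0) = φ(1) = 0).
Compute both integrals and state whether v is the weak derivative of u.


LHS = -17/60, RHS = -9/20. No, v is not the weak derivative of u.

u(x) = 2*x**2 + x - 2, classical derivative u'(x) = 4*x + 1.
φ(x) = x²(1−x), so φ'(x) = x*(2 - 3*x).
Note φ(0) = φ(1) = 0, so the boundary term u·φ vanishes.
LHS = ∫_0^1 u(x) φ'(x) dx = ∫_0^1 (-6*x^4 + x^3 + 8*x^2 - 4*x) dx. Term by term:
  ∫_0^1 -6*x^4 dx = -6/5;  ∫_0^1 x^3 dx = 1/4;  ∫_0^1 8*x^2 dx = 8/3;
  ∫_0^1 -4*x dx = -2.
Sum: -6/5 + 1/4 + 8/3 − 2 = -17/60.
So LHS = -17/60.
∫_0^1 v(x) φ(x) dx = ∫_0^1 (-4*x^4 + x^3 + 3*x^2) dx. Term by term:
  ∫_0^1 -4*x^4 dx = -4/5;  ∫_0^1 x^3 dx = 1/4;  ∫_0^1 3*x^2 dx = 1.
Sum: -4/5 + 1/4 + 1 = 9/20.
So RHS = -∫_0^1 v(x) φ(x) dx = -9/20.
LHS − RHS = 1/6 ≠ 0, so the identity fails.
(For a valid weak derivative the identity must hold for EVERY test function, in particular this one. The failure shows v is NOT the weak derivative of u.)
Correct weak derivative would be u'(x) = 4*x + 1.
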